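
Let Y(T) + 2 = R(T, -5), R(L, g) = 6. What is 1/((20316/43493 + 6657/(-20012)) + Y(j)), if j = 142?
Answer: 870381916/3598558555 ≈ 0.24187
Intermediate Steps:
Y(T) = 4 (Y(T) = -2 + 6 = 4)
1/((20316/43493 + 6657/(-20012)) + Y(j)) = 1/((20316/43493 + 6657/(-20012)) + 4) = 1/((20316*(1/43493) + 6657*(-1/20012)) + 4) = 1/((20316/43493 - 6657/20012) + 4) = 1/(117030891/870381916 + 4) = 1/(3598558555/870381916) = 870381916/3598558555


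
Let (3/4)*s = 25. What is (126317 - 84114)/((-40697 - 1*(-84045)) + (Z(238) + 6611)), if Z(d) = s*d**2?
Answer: 18087/830611 ≈ 0.021776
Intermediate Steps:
s = 100/3 (s = (4/3)*25 = 100/3 ≈ 33.333)
Z(d) = 100*d**2/3
(126317 - 84114)/((-40697 - 1*(-84045)) + (Z(238) + 6611)) = (126317 - 84114)/((-40697 - 1*(-84045)) + ((100/3)*238**2 + 6611)) = 42203/((-40697 + 84045) + ((100/3)*56644 + 6611)) = 42203/(43348 + (5664400/3 + 6611)) = 42203/(43348 + 5684233/3) = 42203/(5814277/3) = 42203*(3/5814277) = 18087/830611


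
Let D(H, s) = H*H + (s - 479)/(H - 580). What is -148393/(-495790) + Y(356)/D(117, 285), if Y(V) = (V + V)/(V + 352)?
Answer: 3872494535647/12935063982810 ≈ 0.29938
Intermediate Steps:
Y(V) = 2*V/(352 + V) (Y(V) = (2*V)/(352 + V) = 2*V/(352 + V))
D(H, s) = H² + (-479 + s)/(-580 + H)
-148393/(-495790) + Y(356)/D(117, 285) = -148393/(-495790) + (2*356/(352 + 356))/(((-479 + 285 + 117³ - 580*117²)/(-580 + 117))) = -148393*(-1/495790) + (2*356/708)/(((-479 + 285 + 1601613 - 580*13689)/(-463))) = 3451/11530 + (2*356*(1/708))/((-(-479 + 285 + 1601613 - 7939620)/463)) = 3451/11530 + 178/(177*((-1/463*(-6338201)))) = 3451/11530 + 178/(177*(6338201/463)) = 3451/11530 + (178/177)*(463/6338201) = 3451/11530 + 82414/1121861577 = 3872494535647/12935063982810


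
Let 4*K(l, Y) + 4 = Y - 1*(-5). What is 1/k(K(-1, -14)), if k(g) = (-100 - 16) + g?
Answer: -4/477 ≈ -0.0083857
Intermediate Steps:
K(l, Y) = 1/4 + Y/4 (K(l, Y) = -1 + (Y - 1*(-5))/4 = -1 + (Y + 5)/4 = -1 + (5 + Y)/4 = -1 + (5/4 + Y/4) = 1/4 + Y/4)
k(g) = -116 + g
1/k(K(-1, -14)) = 1/(-116 + (1/4 + (1/4)*(-14))) = 1/(-116 + (1/4 - 7/2)) = 1/(-116 - 13/4) = 1/(-477/4) = -4/477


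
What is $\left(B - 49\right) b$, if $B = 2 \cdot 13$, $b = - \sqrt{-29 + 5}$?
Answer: $46 i \sqrt{6} \approx 112.68 i$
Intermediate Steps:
$b = - 2 i \sqrt{6}$ ($b = - \sqrt{-24} = - 2 i \sqrt{6} \approx - 4.899 i$)
$B = 26$
$\left(B - 49\right) b = \left(26 - 49\right) \left(- 2 i \sqrt{6}\right) = - 23 \left(- 2 i \sqrt{6}\right) = 46 i \sqrt{6}$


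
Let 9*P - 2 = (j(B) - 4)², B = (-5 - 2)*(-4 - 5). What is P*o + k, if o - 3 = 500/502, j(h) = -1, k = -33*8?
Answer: -63255/251 ≈ -252.01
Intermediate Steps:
B = 63 (B = -7*(-9) = 63)
k = -264
o = 1003/251 (o = 3 + 500/502 = 3 + 500*(1/502) = 3 + 250/251 = 1003/251 ≈ 3.9960)
P = 3 (P = 2/9 + (-1 - 4)²/9 = 2/9 + (⅑)*(-5)² = 2/9 + (⅑)*25 = 2/9 + 25/9 = 3)
P*o + k = 3*(1003/251) - 264 = 3009/251 - 264 = -63255/251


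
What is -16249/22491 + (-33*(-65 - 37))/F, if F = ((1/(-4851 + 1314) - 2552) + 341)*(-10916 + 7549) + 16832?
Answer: -214275829509029/296774500671810 ≈ -0.72202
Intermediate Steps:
F = 26390511820/3537 (F = ((1/(-3537) - 2552) + 341)*(-3367) + 16832 = ((-1/3537 - 2552) + 341)*(-3367) + 16832 = (-9026425/3537 + 341)*(-3367) + 16832 = -7820308/3537*(-3367) + 16832 = 26330977036/3537 + 16832 = 26390511820/3537 ≈ 7.4613e+6)
-16249/22491 + (-33*(-65 - 37))/F = -16249/22491 + (-33*(-65 - 37))/(26390511820/3537) = -16249*1/22491 - 33*(-102)*(3537/26390511820) = -16249/22491 + 3366*(3537/26390511820) = -16249/22491 + 5952771/13195255910 = -214275829509029/296774500671810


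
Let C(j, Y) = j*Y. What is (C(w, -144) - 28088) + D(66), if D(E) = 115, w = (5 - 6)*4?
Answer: -27397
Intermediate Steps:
w = -4 (w = -1*4 = -4)
C(j, Y) = Y*j
(C(w, -144) - 28088) + D(66) = (-144*(-4) - 28088) + 115 = (576 - 28088) + 115 = -27512 + 115 = -27397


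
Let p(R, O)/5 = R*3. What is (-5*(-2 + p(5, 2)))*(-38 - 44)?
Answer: 29930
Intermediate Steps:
p(R, O) = 15*R (p(R, O) = 5*(R*3) = 5*(3*R) = 15*R)
(-5*(-2 + p(5, 2)))*(-38 - 44) = (-5*(-2 + 15*5))*(-38 - 44) = -5*(-2 + 75)*(-82) = -5*73*(-82) = -365*(-82) = 29930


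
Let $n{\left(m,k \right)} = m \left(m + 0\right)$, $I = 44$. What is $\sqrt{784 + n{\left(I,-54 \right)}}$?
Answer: $4 \sqrt{170} \approx 52.154$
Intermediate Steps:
$n{\left(m,k \right)} = m^{2}$ ($n{\left(m,k \right)} = m m = m^{2}$)
$\sqrt{784 + n{\left(I,-54 \right)}} = \sqrt{784 + 44^{2}} = \sqrt{784 + 1936} = \sqrt{2720} = 4 \sqrt{170}$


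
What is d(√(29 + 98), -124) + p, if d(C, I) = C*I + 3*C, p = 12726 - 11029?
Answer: 1697 - 121*√127 ≈ 333.40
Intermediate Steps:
p = 1697
d(C, I) = 3*C + C*I
d(√(29 + 98), -124) + p = √(29 + 98)*(3 - 124) + 1697 = √127*(-121) + 1697 = -121*√127 + 1697 = 1697 - 121*√127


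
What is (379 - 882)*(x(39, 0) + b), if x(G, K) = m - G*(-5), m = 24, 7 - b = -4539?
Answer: -2396795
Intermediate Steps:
b = 4546 (b = 7 - 1*(-4539) = 7 + 4539 = 4546)
x(G, K) = 24 + 5*G (x(G, K) = 24 - G*(-5) = 24 - (-5)*G = 24 + 5*G)
(379 - 882)*(x(39, 0) + b) = (379 - 882)*((24 + 5*39) + 4546) = -503*((24 + 195) + 4546) = -503*(219 + 4546) = -503*4765 = -2396795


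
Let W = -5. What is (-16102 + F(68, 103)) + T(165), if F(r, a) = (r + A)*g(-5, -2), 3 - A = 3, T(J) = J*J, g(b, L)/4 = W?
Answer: 9763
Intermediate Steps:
g(b, L) = -20 (g(b, L) = 4*(-5) = -20)
T(J) = J²
A = 0 (A = 3 - 1*3 = 3 - 3 = 0)
F(r, a) = -20*r (F(r, a) = (r + 0)*(-20) = r*(-20) = -20*r)
(-16102 + F(68, 103)) + T(165) = (-16102 - 20*68) + 165² = (-16102 - 1360) + 27225 = -17462 + 27225 = 9763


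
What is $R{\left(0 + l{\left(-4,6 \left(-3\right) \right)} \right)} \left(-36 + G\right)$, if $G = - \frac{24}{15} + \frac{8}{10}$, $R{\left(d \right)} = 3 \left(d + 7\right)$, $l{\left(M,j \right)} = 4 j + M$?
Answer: $\frac{38088}{5} \approx 7617.6$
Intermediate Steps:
$l{\left(M,j \right)} = M + 4 j$
$R{\left(d \right)} = 21 + 3 d$ ($R{\left(d \right)} = 3 \left(7 + d\right) = 21 + 3 d$)
$G = - \frac{4}{5}$ ($G = \left(-24\right) \frac{1}{15} + 8 \cdot \frac{1}{10} = - \frac{8}{5} + \frac{4}{5} = - \frac{4}{5} \approx -0.8$)
$R{\left(0 + l{\left(-4,6 \left(-3\right) \right)} \right)} \left(-36 + G\right) = \left(21 + 3 \left(0 + \left(-4 + 4 \cdot 6 \left(-3\right)\right)\right)\right) \left(-36 - \frac{4}{5}\right) = \left(21 + 3 \left(0 + \left(-4 + 4 \left(-18\right)\right)\right)\right) \left(- \frac{184}{5}\right) = \left(21 + 3 \left(0 - 76\right)\right) \left(- \frac{184}{5}\right) = \left(21 + 3 \left(-76\right)\right) \left(- \frac{184}{5}\right) = \left(21 - 228\right) \left(- \frac{184}{5}\right) = \left(-207\right) \left(- \frac{184}{5}\right) = \frac{38088}{5}$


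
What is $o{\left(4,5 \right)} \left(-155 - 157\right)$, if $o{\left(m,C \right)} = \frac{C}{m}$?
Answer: $-390$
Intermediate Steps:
$o{\left(4,5 \right)} \left(-155 - 157\right) = \frac{5}{4} \left(-155 - 157\right) = 5 \cdot \frac{1}{4} \left(-312\right) = \frac{5}{4} \left(-312\right) = -390$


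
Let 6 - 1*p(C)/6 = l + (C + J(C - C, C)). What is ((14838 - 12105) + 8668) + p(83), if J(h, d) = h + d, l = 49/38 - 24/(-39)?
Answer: 2576104/247 ≈ 10430.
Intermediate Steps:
l = 941/494 (l = 49*(1/38) - 24*(-1/39) = 49/38 + 8/13 = 941/494 ≈ 1.9049)
J(h, d) = d + h
p(C) = 6069/247 - 12*C (p(C) = 36 - 6*(941/494 + (C + (C + (C - C)))) = 36 - 6*(941/494 + (C + (C + 0))) = 36 - 6*(941/494 + (C + C)) = 36 - 6*(941/494 + 2*C) = 36 + (-2823/247 - 12*C) = 6069/247 - 12*C)
((14838 - 12105) + 8668) + p(83) = ((14838 - 12105) + 8668) + (6069/247 - 12*83) = (2733 + 8668) + (6069/247 - 996) = 11401 - 239943/247 = 2576104/247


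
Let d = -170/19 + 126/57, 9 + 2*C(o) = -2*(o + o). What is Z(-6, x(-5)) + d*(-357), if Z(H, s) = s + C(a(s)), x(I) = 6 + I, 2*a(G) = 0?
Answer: 91259/38 ≈ 2401.6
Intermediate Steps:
a(G) = 0 (a(G) = (½)*0 = 0)
C(o) = -9/2 - 2*o (C(o) = -9/2 + (-2*(o + o))/2 = -9/2 + (-4*o)/2 = -9/2 - 2*o)
Z(H, s) = -9/2 + s (Z(H, s) = s + (-9/2 - 2*0) = s + (-9/2 + 0) = s - 9/2 = -9/2 + s)
d = -128/19 (d = -170*1/19 + 126*(1/57) = -170/19 + 42/19 = -128/19 ≈ -6.7368)
Z(-6, x(-5)) + d*(-357) = (-9/2 + (6 - 5)) - 128/19*(-357) = (-9/2 + 1) + 45696/19 = -7/2 + 45696/19 = 91259/38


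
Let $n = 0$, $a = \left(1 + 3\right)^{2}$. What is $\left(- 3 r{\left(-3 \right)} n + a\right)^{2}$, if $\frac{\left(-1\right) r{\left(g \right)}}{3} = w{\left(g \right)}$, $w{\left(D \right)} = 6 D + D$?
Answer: $256$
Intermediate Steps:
$w{\left(D \right)} = 7 D$
$a = 16$ ($a = 4^{2} = 16$)
$r{\left(g \right)} = - 21 g$ ($r{\left(g \right)} = - 3 \cdot 7 g = - 21 g$)
$\left(- 3 r{\left(-3 \right)} n + a\right)^{2} = \left(- 3 \left(\left(-21\right) \left(-3\right)\right) 0 + 16\right)^{2} = \left(\left(-3\right) 63 \cdot 0 + 16\right)^{2} = \left(\left(-189\right) 0 + 16\right)^{2} = \left(0 + 16\right)^{2} = 16^{2} = 256$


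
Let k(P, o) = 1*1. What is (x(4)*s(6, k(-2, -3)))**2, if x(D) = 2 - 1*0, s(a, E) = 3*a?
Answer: 1296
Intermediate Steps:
k(P, o) = 1
x(D) = 2 (x(D) = 2 + 0 = 2)
(x(4)*s(6, k(-2, -3)))**2 = (2*(3*6))**2 = (2*18)**2 = 36**2 = 1296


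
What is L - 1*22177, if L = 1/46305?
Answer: -1026905984/46305 ≈ -22177.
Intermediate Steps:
L = 1/46305 ≈ 2.1596e-5
L - 1*22177 = 1/46305 - 1*22177 = 1/46305 - 22177 = -1026905984/46305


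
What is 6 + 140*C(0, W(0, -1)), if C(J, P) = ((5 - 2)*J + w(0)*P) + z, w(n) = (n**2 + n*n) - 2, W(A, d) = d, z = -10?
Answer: -1114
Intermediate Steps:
w(n) = -2 + 2*n**2 (w(n) = (n**2 + n**2) - 2 = 2*n**2 - 2 = -2 + 2*n**2)
C(J, P) = -10 - 2*P + 3*J (C(J, P) = ((5 - 2)*J + (-2 + 2*0**2)*P) - 10 = (3*J + (-2 + 2*0)*P) - 10 = (3*J + (-2 + 0)*P) - 10 = (3*J - 2*P) - 10 = (-2*P + 3*J) - 10 = -10 - 2*P + 3*J)
6 + 140*C(0, W(0, -1)) = 6 + 140*(-10 - 2*(-1) + 3*0) = 6 + 140*(-10 + 2 + 0) = 6 + 140*(-8) = 6 - 1120 = -1114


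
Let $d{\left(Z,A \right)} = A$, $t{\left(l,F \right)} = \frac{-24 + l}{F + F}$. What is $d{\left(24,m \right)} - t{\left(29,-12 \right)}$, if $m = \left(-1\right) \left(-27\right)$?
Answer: $\frac{653}{24} \approx 27.208$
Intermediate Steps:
$m = 27$
$t{\left(l,F \right)} = \frac{-24 + l}{2 F}$
$d{\left(24,m \right)} - t{\left(29,-12 \right)} = 27 - \frac{-24 + 29}{2 \left(-12\right)} = 27 - \frac{1}{2} \left(- \frac{1}{12}\right) 5 = 27 - - \frac{5}{24} = 27 + \frac{5}{24} = \frac{653}{24}$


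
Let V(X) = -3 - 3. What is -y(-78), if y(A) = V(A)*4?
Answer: 24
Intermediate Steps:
V(X) = -6
y(A) = -24 (y(A) = -6*4 = -24)
-y(-78) = -1*(-24) = 24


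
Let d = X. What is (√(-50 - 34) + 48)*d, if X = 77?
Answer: 3696 + 154*I*√21 ≈ 3696.0 + 705.72*I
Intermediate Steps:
d = 77
(√(-50 - 34) + 48)*d = (√(-50 - 34) + 48)*77 = (√(-84) + 48)*77 = (2*I*√21 + 48)*77 = (48 + 2*I*√21)*77 = 3696 + 154*I*√21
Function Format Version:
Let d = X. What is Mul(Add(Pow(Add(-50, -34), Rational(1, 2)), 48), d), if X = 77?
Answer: Add(3696, Mul(154, I, Pow(21, Rational(1, 2)))) ≈ Add(3696.0, Mul(705.72, I))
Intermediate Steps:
d = 77
Mul(Add(Pow(Add(-50, -34), Rational(1, 2)), 48), d) = Mul(Add(Pow(Add(-50, -34), Rational(1, 2)), 48), 77) = Mul(Add(Pow(-84, Rational(1, 2)), 48), 77) = Mul(Add(Mul(2, I, Pow(21, Rational(1, 2))), 48), 77) = Mul(Add(48, Mul(2, I, Pow(21, Rational(1, 2)))), 77) = Add(3696, Mul(154, I, Pow(21, Rational(1, 2))))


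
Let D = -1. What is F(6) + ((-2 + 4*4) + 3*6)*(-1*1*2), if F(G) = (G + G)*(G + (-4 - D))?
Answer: -28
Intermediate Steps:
F(G) = 2*G*(-3 + G) (F(G) = (G + G)*(G + (-4 - 1*(-1))) = (2*G)*(G + (-4 + 1)) = (2*G)*(G - 3) = (2*G)*(-3 + G) = 2*G*(-3 + G))
F(6) + ((-2 + 4*4) + 3*6)*(-1*1*2) = 2*6*(-3 + 6) + ((-2 + 4*4) + 3*6)*(-1*1*2) = 2*6*3 + ((-2 + 16) + 18)*(-1*2) = 36 + (14 + 18)*(-2) = 36 + 32*(-2) = 36 - 64 = -28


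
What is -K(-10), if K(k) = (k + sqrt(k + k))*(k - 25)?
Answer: -350 + 70*I*sqrt(5) ≈ -350.0 + 156.52*I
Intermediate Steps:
K(k) = (-25 + k)*(k + sqrt(2)*sqrt(k)) (K(k) = (k + sqrt(2*k))*(-25 + k) = (k + sqrt(2)*sqrt(k))*(-25 + k) = (-25 + k)*(k + sqrt(2)*sqrt(k)))
-K(-10) = -((-10)**2 - 25*(-10) + sqrt(2)*(-10)**(3/2) - 25*sqrt(2)*sqrt(-10)) = -(100 + 250 + sqrt(2)*(-10*I*sqrt(10)) - 25*sqrt(2)*I*sqrt(10)) = -(100 + 250 - 20*I*sqrt(5) - 50*I*sqrt(5)) = -(350 - 70*I*sqrt(5)) = -350 + 70*I*sqrt(5)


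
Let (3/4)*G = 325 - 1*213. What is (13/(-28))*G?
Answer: -208/3 ≈ -69.333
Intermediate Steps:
G = 448/3 (G = 4*(325 - 1*213)/3 = 4*(325 - 213)/3 = (4/3)*112 = 448/3 ≈ 149.33)
(13/(-28))*G = (13/(-28))*(448/3) = (13*(-1/28))*(448/3) = -13/28*448/3 = -208/3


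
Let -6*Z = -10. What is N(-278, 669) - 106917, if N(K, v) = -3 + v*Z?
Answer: -105805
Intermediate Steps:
Z = 5/3 (Z = -⅙*(-10) = 5/3 ≈ 1.6667)
N(K, v) = -3 + 5*v/3 (N(K, v) = -3 + v*(5/3) = -3 + 5*v/3)
N(-278, 669) - 106917 = (-3 + (5/3)*669) - 106917 = (-3 + 1115) - 106917 = 1112 - 106917 = -105805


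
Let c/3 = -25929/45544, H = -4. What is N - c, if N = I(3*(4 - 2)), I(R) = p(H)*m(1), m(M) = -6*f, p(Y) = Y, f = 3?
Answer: 3356955/45544 ≈ 73.708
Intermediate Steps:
c = -77787/45544 (c = 3*(-25929/45544) = -77787/45544 ≈ -1.7080)
m(M) = -18 (m(M) = -6*3 = -1*18 = -18)
I(R) = 72 (I(R) = -4*(-18) = 72)
N = 72
N - c = 72 - 1*(-77787/45544) = 72 + 77787/45544 = 3356955/45544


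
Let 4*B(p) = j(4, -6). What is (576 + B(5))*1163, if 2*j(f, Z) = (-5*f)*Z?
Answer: 687333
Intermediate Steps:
j(f, Z) = -5*Z*f/2 (j(f, Z) = ((-5*f)*Z)/2 = (-5*Z*f)/2 = -5*Z*f/2)
B(p) = 15 (B(p) = (-5/2*(-6)*4)/4 = (¼)*60 = 15)
(576 + B(5))*1163 = (576 + 15)*1163 = 591*1163 = 687333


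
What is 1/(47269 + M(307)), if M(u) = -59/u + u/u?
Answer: 307/14511831 ≈ 2.1155e-5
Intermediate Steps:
M(u) = 1 - 59/u (M(u) = -59/u + 1 = 1 - 59/u)
1/(47269 + M(307)) = 1/(47269 + (-59 + 307)/307) = 1/(47269 + (1/307)*248) = 1/(47269 + 248/307) = 1/(14511831/307) = 307/14511831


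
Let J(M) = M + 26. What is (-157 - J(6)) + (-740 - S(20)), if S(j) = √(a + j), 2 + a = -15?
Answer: -929 - √3 ≈ -930.73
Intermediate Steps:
a = -17 (a = -2 - 15 = -17)
J(M) = 26 + M
S(j) = √(-17 + j)
(-157 - J(6)) + (-740 - S(20)) = (-157 - (26 + 6)) + (-740 - √(-17 + 20)) = (-157 - 1*32) + (-740 - √3) = (-157 - 32) + (-740 - √3) = -189 + (-740 - √3) = -929 - √3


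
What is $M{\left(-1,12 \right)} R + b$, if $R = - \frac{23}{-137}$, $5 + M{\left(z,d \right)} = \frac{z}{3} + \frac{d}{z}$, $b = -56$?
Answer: $- \frac{24212}{411} \approx -58.91$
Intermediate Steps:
$M{\left(z,d \right)} = -5 + \frac{z}{3} + \frac{d}{z}$ ($M{\left(z,d \right)} = -5 + \left(\frac{z}{3} + \frac{d}{z}\right) = -5 + \frac{z}{3} + \frac{d}{z}$)
$R = \frac{23}{137}$ ($R = \left(-23\right) \left(- \frac{1}{137}\right) = \frac{23}{137} \approx 0.16788$)
$M{\left(-1,12 \right)} R + b = \left(-5 + \frac{1}{3} \left(-1\right) + \frac{12}{-1}\right) \frac{23}{137} - 56 = \left(-5 - \frac{1}{3} + 12 \left(-1\right)\right) \frac{23}{137} - 56 = \left(-5 - \frac{1}{3} - 12\right) \frac{23}{137} - 56 = \left(- \frac{52}{3}\right) \frac{23}{137} - 56 = - \frac{1196}{411} - 56 = - \frac{24212}{411}$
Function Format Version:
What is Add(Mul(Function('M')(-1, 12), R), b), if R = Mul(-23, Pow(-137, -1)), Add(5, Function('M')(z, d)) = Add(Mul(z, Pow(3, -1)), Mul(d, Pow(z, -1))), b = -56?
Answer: Rational(-24212, 411) ≈ -58.910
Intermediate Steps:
Function('M')(z, d) = Add(-5, Mul(Rational(1, 3), z), Mul(d, Pow(z, -1))) (Function('M')(z, d) = Add(-5, Add(Mul(z, Pow(3, -1)), Mul(d, Pow(z, -1)))) = Add(-5, Add(Mul(z, Rational(1, 3)), Mul(d, Pow(z, -1)))) = Add(-5, Add(Mul(Rational(1, 3), z), Mul(d, Pow(z, -1)))) = Add(-5, Mul(Rational(1, 3), z), Mul(d, Pow(z, -1))))
R = Rational(23, 137) (R = Mul(-23, Rational(-1, 137)) = Rational(23, 137) ≈ 0.16788)
Add(Mul(Function('M')(-1, 12), R), b) = Add(Mul(Add(-5, Mul(Rational(1, 3), -1), Mul(12, Pow(-1, -1))), Rational(23, 137)), -56) = Add(Mul(Add(-5, Rational(-1, 3), Mul(12, -1)), Rational(23, 137)), -56) = Add(Mul(Add(-5, Rational(-1, 3), -12), Rational(23, 137)), -56) = Add(Mul(Rational(-52, 3), Rational(23, 137)), -56) = Add(Rational(-1196, 411), -56) = Rational(-24212, 411)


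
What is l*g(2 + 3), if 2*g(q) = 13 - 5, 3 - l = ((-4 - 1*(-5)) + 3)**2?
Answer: -52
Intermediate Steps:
l = -13 (l = 3 - ((-4 - 1*(-5)) + 3)**2 = 3 - ((-4 + 5) + 3)**2 = 3 - (1 + 3)**2 = 3 - 1*4**2 = 3 - 1*16 = 3 - 16 = -13)
g(q) = 4 (g(q) = (13 - 5)/2 = (1/2)*8 = 4)
l*g(2 + 3) = -13*4 = -52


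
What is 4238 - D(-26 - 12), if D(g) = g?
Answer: 4276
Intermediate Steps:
4238 - D(-26 - 12) = 4238 - (-26 - 12) = 4238 - 1*(-38) = 4238 + 38 = 4276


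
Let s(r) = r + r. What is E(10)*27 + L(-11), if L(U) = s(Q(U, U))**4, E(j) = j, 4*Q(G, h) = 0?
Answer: 270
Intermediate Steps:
Q(G, h) = 0 (Q(G, h) = (1/4)*0 = 0)
s(r) = 2*r
L(U) = 0 (L(U) = (2*0)**4 = 0**4 = 0)
E(10)*27 + L(-11) = 10*27 + 0 = 270 + 0 = 270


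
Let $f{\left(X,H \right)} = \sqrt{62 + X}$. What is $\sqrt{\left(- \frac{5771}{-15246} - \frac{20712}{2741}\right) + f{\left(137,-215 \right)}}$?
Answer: $\frac{\sqrt{-11510543816534 + 1603622060964 \sqrt{199}}}{1266342} \approx 2.6323$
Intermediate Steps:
$\sqrt{\left(- \frac{5771}{-15246} - \frac{20712}{2741}\right) + f{\left(137,-215 \right)}} = \sqrt{\left(- \frac{5771}{-15246} - \frac{20712}{2741}\right) + \sqrt{62 + 137}} = \sqrt{\left(\left(-5771\right) \left(- \frac{1}{15246}\right) - \frac{20712}{2741}\right) + \sqrt{199}} = \sqrt{\left(\frac{5771}{15246} - \frac{20712}{2741}\right) + \sqrt{199}} = \sqrt{- \frac{299956841}{41789286} + \sqrt{199}}$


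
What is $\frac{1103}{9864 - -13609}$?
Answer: $\frac{1103}{23473} \approx 0.04699$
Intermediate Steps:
$\frac{1103}{9864 - -13609} = \frac{1103}{9864 + 13609} = \frac{1103}{23473}$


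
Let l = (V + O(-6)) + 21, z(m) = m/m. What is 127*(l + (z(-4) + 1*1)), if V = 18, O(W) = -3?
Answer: 4826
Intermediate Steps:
z(m) = 1
l = 36 (l = (18 - 3) + 21 = 15 + 21 = 36)
127*(l + (z(-4) + 1*1)) = 127*(36 + (1 + 1*1)) = 127*(36 + (1 + 1)) = 127*(36 + 2) = 127*38 = 4826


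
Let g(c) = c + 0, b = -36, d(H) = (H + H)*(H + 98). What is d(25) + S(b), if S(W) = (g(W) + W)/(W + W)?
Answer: 6151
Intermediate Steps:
d(H) = 2*H*(98 + H) (d(H) = (2*H)*(98 + H) = 2*H*(98 + H))
g(c) = c
S(W) = 1 (S(W) = (W + W)/(W + W) = (2*W)/((2*W)) = (2*W)*(1/(2*W)) = 1)
d(25) + S(b) = 2*25*(98 + 25) + 1 = 2*25*123 + 1 = 6150 + 1 = 6151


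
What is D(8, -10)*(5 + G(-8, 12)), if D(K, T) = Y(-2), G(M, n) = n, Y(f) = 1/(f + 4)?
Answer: 17/2 ≈ 8.5000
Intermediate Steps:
Y(f) = 1/(4 + f)
D(K, T) = ½ (D(K, T) = 1/(4 - 2) = 1/2 = ½)
D(8, -10)*(5 + G(-8, 12)) = (5 + 12)/2 = (½)*17 = 17/2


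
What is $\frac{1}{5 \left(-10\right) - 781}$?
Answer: $- \frac{1}{831} \approx -0.0012034$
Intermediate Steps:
$\frac{1}{5 \left(-10\right) - 781} = \frac{1}{-50 - 781} = \frac{1}{-831} = - \frac{1}{831}$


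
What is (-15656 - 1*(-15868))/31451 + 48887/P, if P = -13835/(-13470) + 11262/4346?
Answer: 9000888465102554/666214109855 ≈ 13511.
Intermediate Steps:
P = 21182605/5854062 (P = -13835*(-1/13470) + 11262*(1/4346) = 2767/2694 + 5631/2173 = 21182605/5854062 ≈ 3.6184)
(-15656 - 1*(-15868))/31451 + 48887/P = (-15656 - 1*(-15868))/31451 + 48887/(21182605/5854062) = (-15656 + 15868)*(1/31451) + 48887*(5854062/21182605) = 212*(1/31451) + 286187528994/21182605 = 212/31451 + 286187528994/21182605 = 9000888465102554/666214109855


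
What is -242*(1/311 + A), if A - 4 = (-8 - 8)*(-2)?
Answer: -2709674/311 ≈ -8712.8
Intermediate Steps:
A = 36 (A = 4 + (-8 - 8)*(-2) = 4 - 16*(-2) = 4 + 32 = 36)
-242*(1/311 + A) = -242*(1/311 + 36) = -242*11197/311 = -2709674/311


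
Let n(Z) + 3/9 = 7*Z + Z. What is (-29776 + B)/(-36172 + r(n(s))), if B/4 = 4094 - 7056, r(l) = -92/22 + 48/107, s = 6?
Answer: 24495724/21289419 ≈ 1.1506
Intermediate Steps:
n(Z) = -⅓ + 8*Z (n(Z) = -⅓ + (7*Z + Z) = -⅓ + 8*Z)
r(l) = -4394/1177 (r(l) = -92*1/22 + 48*(1/107) = -46/11 + 48/107 = -4394/1177)
B = -11848 (B = 4*(4094 - 7056) = 4*(-2962) = -11848)
(-29776 + B)/(-36172 + r(n(s))) = (-29776 - 11848)/(-36172 - 4394/1177) = -41624/(-42578838/1177) = -41624*(-1177/42578838) = 24495724/21289419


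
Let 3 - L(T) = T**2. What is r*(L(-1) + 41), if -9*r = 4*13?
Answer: -2236/9 ≈ -248.44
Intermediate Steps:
r = -52/9 (r = -4*13/9 = -1/9*52 = -52/9 ≈ -5.7778)
L(T) = 3 - T**2
r*(L(-1) + 41) = -52*((3 - 1*(-1)**2) + 41)/9 = -52*((3 - 1*1) + 41)/9 = -52*((3 - 1) + 41)/9 = -52*(2 + 41)/9 = -52/9*43 = -2236/9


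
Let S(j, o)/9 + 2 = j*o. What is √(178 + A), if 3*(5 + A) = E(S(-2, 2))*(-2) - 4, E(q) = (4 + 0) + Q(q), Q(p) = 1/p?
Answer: 37*√10/9 ≈ 13.000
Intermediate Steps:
S(j, o) = -18 + 9*j*o (S(j, o) = -18 + 9*(j*o) = -18 + 9*j*o)
E(q) = 4 + 1/q (E(q) = (4 + 0) + 1/q = 4 + 1/q)
A = -728/81 (A = -5 + ((4 + 1/(-18 + 9*(-2)*2))*(-2) - 4)/3 = -5 + ((4 + 1/(-18 - 36))*(-2) - 4)/3 = -5 + ((4 + 1/(-54))*(-2) - 4)/3 = -5 + ((4 - 1/54)*(-2) - 4)/3 = -5 + ((215/54)*(-2) - 4)/3 = -5 + (-215/27 - 4)/3 = -5 + (⅓)*(-323/27) = -5 - 323/81 = -728/81 ≈ -8.9877)
√(178 + A) = √(178 - 728/81) = √(13690/81) = 37*√10/9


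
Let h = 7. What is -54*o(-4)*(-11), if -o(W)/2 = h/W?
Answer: 2079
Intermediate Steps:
o(W) = -14/W
-54*o(-4)*(-11) = -(-756)/(-4)*(-11) = -(-756)*(-1)/4*(-11) = -54*7/2*(-11) = -189*(-11) = 2079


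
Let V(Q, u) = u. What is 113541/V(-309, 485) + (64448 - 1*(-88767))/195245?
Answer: 4448524364/18938765 ≈ 234.89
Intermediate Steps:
113541/V(-309, 485) + (64448 - 1*(-88767))/195245 = 113541/485 + (64448 - 1*(-88767))/195245 = 113541*(1/485) + (64448 + 88767)*(1/195245) = 113541/485 + 153215*(1/195245) = 113541/485 + 30643/39049 = 4448524364/18938765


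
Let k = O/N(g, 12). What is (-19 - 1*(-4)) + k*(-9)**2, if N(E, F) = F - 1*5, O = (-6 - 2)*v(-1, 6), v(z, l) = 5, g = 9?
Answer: -3345/7 ≈ -477.86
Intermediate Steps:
O = -40 (O = (-6 - 2)*5 = -8*5 = -40)
N(E, F) = -5 + F (N(E, F) = F - 5 = -5 + F)
k = -40/7 (k = -40/(-5 + 12) = -40/7 ≈ -5.7143)
(-19 - 1*(-4)) + k*(-9)**2 = (-19 - 1*(-4)) - 40/7*(-9)**2 = (-19 + 4) - 40/7*81 = -15 - 3240/7 = -3345/7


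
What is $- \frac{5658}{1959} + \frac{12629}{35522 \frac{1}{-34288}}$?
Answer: $- \frac{141415556374}{11597933} \approx -12193.0$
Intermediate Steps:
$- \frac{5658}{1959} + \frac{12629}{35522 \frac{1}{-34288}} = \left(-5658\right) \frac{1}{1959} + \frac{12629}{35522 \left(- \frac{1}{34288}\right)} = - \frac{1886}{653} + \frac{12629}{- \frac{17761}{17144}} = - \frac{1886}{653} + 12629 \left(- \frac{17144}{17761}\right) = - \frac{1886}{653} - \frac{216511576}{17761} = - \frac{141415556374}{11597933}$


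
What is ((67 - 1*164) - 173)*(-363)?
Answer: 98010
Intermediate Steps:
((67 - 1*164) - 173)*(-363) = ((67 - 164) - 173)*(-363) = (-97 - 173)*(-363) = -270*(-363) = 98010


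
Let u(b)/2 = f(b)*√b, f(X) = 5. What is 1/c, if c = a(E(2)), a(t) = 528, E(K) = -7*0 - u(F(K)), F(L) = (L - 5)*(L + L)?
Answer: 1/528 ≈ 0.0018939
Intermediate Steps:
F(L) = 2*L*(-5 + L) (F(L) = (-5 + L)*(2*L) = 2*L*(-5 + L))
u(b) = 10*√b (u(b) = 2*(5*√b) = 10*√b)
E(K) = -10*√2*√(K*(-5 + K)) (E(K) = -7*0 - 10*√(2*K*(-5 + K)) = 0 - 10*√2*√(K*(-5 + K)) = -10*√2*√(K*(-5 + K)))
c = 528
1/c = 1/528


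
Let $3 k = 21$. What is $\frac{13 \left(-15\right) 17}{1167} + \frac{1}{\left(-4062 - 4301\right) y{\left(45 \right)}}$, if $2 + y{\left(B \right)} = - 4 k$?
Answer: $- \frac{277233061}{97596210} \approx -2.8406$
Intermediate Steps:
$k = 7$ ($k = \frac{1}{3} \cdot 21 = 7$)
$y{\left(B \right)} = -30$ ($y{\left(B \right)} = -2 - 28 = -30$)
$\frac{13 \left(-15\right) 17}{1167} + \frac{1}{\left(-4062 - 4301\right) y{\left(45 \right)}} = \frac{13 \left(-15\right) 17}{1167} + \frac{1}{\left(-4062 - 4301\right) \left(-30\right)} = \left(-195\right) 17 \cdot \frac{1}{1167} + \frac{1}{-8363} \left(- \frac{1}{30}\right) = \left(-3315\right) \frac{1}{1167} - - \frac{1}{250890} = - \frac{1105}{389} + \frac{1}{250890} = - \frac{277233061}{97596210}$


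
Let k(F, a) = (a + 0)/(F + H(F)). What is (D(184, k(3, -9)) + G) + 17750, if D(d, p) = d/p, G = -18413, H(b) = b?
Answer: -2357/3 ≈ -785.67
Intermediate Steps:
k(F, a) = a/(2*F) (k(F, a) = (a + 0)/(F + F) = a/((2*F)) = a*(1/(2*F)) = a/(2*F))
(D(184, k(3, -9)) + G) + 17750 = (184/(((½)*(-9)/3)) - 18413) + 17750 = (184/(((½)*(-9)*(⅓))) - 18413) + 17750 = (184/(-3/2) - 18413) + 17750 = (184*(-⅔) - 18413) + 17750 = (-368/3 - 18413) + 17750 = -55607/3 + 17750 = -2357/3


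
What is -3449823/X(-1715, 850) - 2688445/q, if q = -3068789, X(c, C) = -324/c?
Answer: -6052108299482975/331429212 ≈ -1.8261e+7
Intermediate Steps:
-3449823/X(-1715, 850) - 2688445/q = -3449823/((-324/(-1715))) - 2688445/(-3068789) = -3449823/((-324*(-1/1715))) - 2688445*(-1/3068789) = -3449823/324/1715 + 2688445/3068789 = -3449823*1715/324 + 2688445/3068789 = -1972148815/108 + 2688445/3068789 = -6052108299482975/331429212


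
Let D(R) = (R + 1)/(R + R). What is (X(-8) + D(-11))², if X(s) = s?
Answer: 6889/121 ≈ 56.934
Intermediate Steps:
D(R) = (1 + R)/(2*R) (D(R) = (1 + R)/((2*R)) = (1 + R)*(1/(2*R)) = (1 + R)/(2*R))
(X(-8) + D(-11))² = (-8 + (½)*(1 - 11)/(-11))² = (-8 + (½)*(-1/11)*(-10))² = (-8 + 5/11)² = (-83/11)² = 6889/121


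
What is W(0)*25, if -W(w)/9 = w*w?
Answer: 0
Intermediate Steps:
W(w) = -9*w**2 (W(w) = -9*w*w = -9*w**2)
W(0)*25 = -9*0**2*25 = -9*0*25 = 0*25 = 0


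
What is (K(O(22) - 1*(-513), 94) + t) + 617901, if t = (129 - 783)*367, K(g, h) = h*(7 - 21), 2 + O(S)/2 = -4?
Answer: 376567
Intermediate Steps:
O(S) = -12 (O(S) = -4 + 2*(-4) = -4 - 8 = -12)
K(g, h) = -14*h (K(g, h) = h*(-14) = -14*h)
t = -240018 (t = -654*367 = -240018)
(K(O(22) - 1*(-513), 94) + t) + 617901 = (-14*94 - 240018) + 617901 = (-1316 - 240018) + 617901 = -241334 + 617901 = 376567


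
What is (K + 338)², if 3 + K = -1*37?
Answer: 88804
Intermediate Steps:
K = -40 (K = -3 - 1*37 = -3 - 37 = -40)
(K + 338)² = (-40 + 338)² = 298² = 88804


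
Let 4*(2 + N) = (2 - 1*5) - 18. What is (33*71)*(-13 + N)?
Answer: -189783/4 ≈ -47446.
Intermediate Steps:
N = -29/4 (N = -2 + ((2 - 1*5) - 18)/4 = -2 + ((2 - 5) - 18)/4 = -2 + (-3 - 18)/4 = -2 + (¼)*(-21) = -2 - 21/4 = -29/4 ≈ -7.2500)
(33*71)*(-13 + N) = (33*71)*(-13 - 29/4) = 2343*(-81/4) = -189783/4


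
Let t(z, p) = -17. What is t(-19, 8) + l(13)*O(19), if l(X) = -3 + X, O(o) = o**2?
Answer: 3593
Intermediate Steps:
t(-19, 8) + l(13)*O(19) = -17 + (-3 + 13)*19**2 = -17 + 10*361 = -17 + 3610 = 3593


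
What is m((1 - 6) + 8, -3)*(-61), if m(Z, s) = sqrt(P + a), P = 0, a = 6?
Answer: -61*sqrt(6) ≈ -149.42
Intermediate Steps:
m(Z, s) = sqrt(6) (m(Z, s) = sqrt(0 + 6) = sqrt(6))
m((1 - 6) + 8, -3)*(-61) = sqrt(6)*(-61) = -61*sqrt(6)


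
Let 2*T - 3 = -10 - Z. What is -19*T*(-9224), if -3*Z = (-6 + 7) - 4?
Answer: -701024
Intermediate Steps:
Z = 1 (Z = -((-6 + 7) - 4)/3 = -(1 - 4)/3 = -⅓*(-3) = 1)
T = -4 (T = 3/2 + (-10 - 1*1)/2 = 3/2 + (-10 - 1)/2 = 3/2 + (½)*(-11) = 3/2 - 11/2 = -4)
-19*T*(-9224) = -19*(-4)*(-9224) = 76*(-9224) = -701024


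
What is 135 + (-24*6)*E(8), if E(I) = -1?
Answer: 279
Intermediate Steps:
135 + (-24*6)*E(8) = 135 - 24*6*(-1) = 135 - 144*(-1) = 135 + 144 = 279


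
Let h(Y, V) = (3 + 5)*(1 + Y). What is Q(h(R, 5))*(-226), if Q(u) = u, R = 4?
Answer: -9040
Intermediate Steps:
h(Y, V) = 8 + 8*Y (h(Y, V) = 8*(1 + Y) = 8 + 8*Y)
Q(h(R, 5))*(-226) = (8 + 8*4)*(-226) = (8 + 32)*(-226) = 40*(-226) = -9040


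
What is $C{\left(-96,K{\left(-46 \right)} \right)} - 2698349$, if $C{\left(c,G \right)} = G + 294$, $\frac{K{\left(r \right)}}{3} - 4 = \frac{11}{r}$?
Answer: $- \frac{124110011}{46} \approx -2.698 \cdot 10^{6}$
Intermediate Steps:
$K{\left(r \right)} = 12 + \frac{33}{r}$ ($K{\left(r \right)} = 12 + 3 \frac{11}{r} = 12 + \frac{33}{r}$)
$C{\left(c,G \right)} = 294 + G$
$C{\left(-96,K{\left(-46 \right)} \right)} - 2698349 = \left(294 + \left(12 + \frac{33}{-46}\right)\right) - 2698349 = \left(294 + \left(12 + 33 \left(- \frac{1}{46}\right)\right)\right) - 2698349 = \left(294 + \left(12 - \frac{33}{46}\right)\right) - 2698349 = \left(294 + \frac{519}{46}\right) - 2698349 = \frac{14043}{46} - 2698349 = - \frac{124110011}{46}$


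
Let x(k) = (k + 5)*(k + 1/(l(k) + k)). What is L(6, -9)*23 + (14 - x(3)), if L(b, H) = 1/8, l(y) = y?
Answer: -203/24 ≈ -8.4583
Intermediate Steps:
L(b, H) = ⅛
x(k) = (5 + k)*(k + 1/(2*k)) (x(k) = (k + 5)*(k + 1/(k + k)) = (5 + k)*(k + 1/(2*k)))
L(6, -9)*23 + (14 - x(3)) = (⅛)*23 + (14 - (½ + 3² + 5*3 + (5/2)/3)) = 23/8 + (14 - (½ + 9 + 15 + (5/2)*(⅓))) = 23/8 + (14 - (½ + 9 + 15 + ⅚)) = 23/8 + (14 - 1*76/3) = 23/8 + (14 - 76/3) = 23/8 - 34/3 = -203/24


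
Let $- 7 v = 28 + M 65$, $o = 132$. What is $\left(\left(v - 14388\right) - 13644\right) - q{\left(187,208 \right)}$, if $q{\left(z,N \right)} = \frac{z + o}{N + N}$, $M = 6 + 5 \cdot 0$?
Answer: $- \frac{81805305}{2912} \approx -28092.0$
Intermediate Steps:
$M = 6$ ($M = 6 + 0 = 6$)
$v = - \frac{418}{7}$ ($v = - \frac{28 + 6 \cdot 65}{7} = - \frac{28 + 390}{7} = \left(- \frac{1}{7}\right) 418 = - \frac{418}{7} \approx -59.714$)
$q{\left(z,N \right)} = \frac{132 + z}{2 N}$ ($q{\left(z,N \right)} = \frac{z + 132}{N + N} = \frac{132 + z}{2 N}$)
$\left(\left(v - 14388\right) - 13644\right) - q{\left(187,208 \right)} = \left(\left(- \frac{418}{7} - 14388\right) - 13644\right) - \frac{132 + 187}{2 \cdot 208} = \left(- \frac{101134}{7} - 13644\right) - \frac{1}{2} \cdot \frac{1}{208} \cdot 319 = - \frac{196642}{7} - \frac{319}{416} = - \frac{81805305}{2912}$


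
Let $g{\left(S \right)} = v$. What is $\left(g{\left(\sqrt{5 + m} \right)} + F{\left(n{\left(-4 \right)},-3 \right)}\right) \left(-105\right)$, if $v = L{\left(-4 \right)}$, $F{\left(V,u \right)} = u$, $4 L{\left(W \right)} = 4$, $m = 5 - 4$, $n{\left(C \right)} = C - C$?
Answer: $210$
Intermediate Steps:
$n{\left(C \right)} = 0$
$m = 1$
$L{\left(W \right)} = 1$ ($L{\left(W \right)} = \frac{1}{4} \cdot 4 = 1$)
$v = 1$
$g{\left(S \right)} = 1$
$\left(g{\left(\sqrt{5 + m} \right)} + F{\left(n{\left(-4 \right)},-3 \right)}\right) \left(-105\right) = \left(1 - 3\right) \left(-105\right) = \left(-2\right) \left(-105\right) = 210$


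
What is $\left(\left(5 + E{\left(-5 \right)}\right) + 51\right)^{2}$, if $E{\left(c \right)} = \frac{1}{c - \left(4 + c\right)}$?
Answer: $\frac{49729}{16} \approx 3108.1$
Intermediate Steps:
$E{\left(c \right)} = - \frac{1}{4}$ ($E{\left(c \right)} = \frac{1}{-4} = - \frac{1}{4}$)
$\left(\left(5 + E{\left(-5 \right)}\right) + 51\right)^{2} = \left(\left(5 - \frac{1}{4}\right) + 51\right)^{2} = \left(\frac{19}{4} + 51\right)^{2} = \left(\frac{223}{4}\right)^{2} = \frac{49729}{16}$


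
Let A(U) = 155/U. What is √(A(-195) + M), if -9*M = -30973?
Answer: 2*√1308307/39 ≈ 58.657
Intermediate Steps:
M = 30973/9 (M = -⅑*(-30973) = 30973/9 ≈ 3441.4)
√(A(-195) + M) = √(155/(-195) + 30973/9) = √(155*(-1/195) + 30973/9) = √(-31/39 + 30973/9) = √(402556/117) = 2*√1308307/39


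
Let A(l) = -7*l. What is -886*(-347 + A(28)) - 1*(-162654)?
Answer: 643752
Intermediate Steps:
-886*(-347 + A(28)) - 1*(-162654) = -886*(-347 - 7*28) - 1*(-162654) = -886*(-347 - 196) + 162654 = -886*(-543) + 162654 = 481098 + 162654 = 643752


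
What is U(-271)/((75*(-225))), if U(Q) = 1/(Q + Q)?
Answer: 1/9146250 ≈ 1.0933e-7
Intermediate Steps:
U(Q) = 1/(2*Q)
U(-271)/((75*(-225))) = ((½)/(-271))/((75*(-225))) = ((½)*(-1/271))/(-16875) = -1/542*(-1/16875) = 1/9146250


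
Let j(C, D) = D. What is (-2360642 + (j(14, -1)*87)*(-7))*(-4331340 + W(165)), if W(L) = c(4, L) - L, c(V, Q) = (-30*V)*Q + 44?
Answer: 10269119551613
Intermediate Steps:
c(V, Q) = 44 - 30*Q*V (c(V, Q) = -30*Q*V + 44 = 44 - 30*Q*V)
W(L) = 44 - 121*L (W(L) = (44 - 30*L*4) - L = (44 - 120*L) - L = 44 - 121*L)
(-2360642 + (j(14, -1)*87)*(-7))*(-4331340 + W(165)) = (-2360642 - 1*87*(-7))*(-4331340 + (44 - 121*165)) = (-2360642 - 87*(-7))*(-4331340 + (44 - 19965)) = (-2360642 + 609)*(-4331340 - 19921) = -2360033*(-4351261) = 10269119551613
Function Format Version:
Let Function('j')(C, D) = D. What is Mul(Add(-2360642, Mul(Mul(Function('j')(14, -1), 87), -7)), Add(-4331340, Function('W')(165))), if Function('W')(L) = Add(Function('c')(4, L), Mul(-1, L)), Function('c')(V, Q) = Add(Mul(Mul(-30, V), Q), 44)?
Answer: 10269119551613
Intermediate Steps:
Function('c')(V, Q) = Add(44, Mul(-30, Q, V)) (Function('c')(V, Q) = Add(Mul(-30, Q, V), 44) = Add(44, Mul(-30, Q, V)))
Function('W')(L) = Add(44, Mul(-121, L)) (Function('W')(L) = Add(Add(44, Mul(-30, L, 4)), Mul(-1, L)) = Add(Add(44, Mul(-120, L)), Mul(-1, L)) = Add(44, Mul(-121, L)))
Mul(Add(-2360642, Mul(Mul(Function('j')(14, -1), 87), -7)), Add(-4331340, Function('W')(165))) = Mul(Add(-2360642, Mul(Mul(-1, 87), -7)), Add(-4331340, Add(44, Mul(-121, 165)))) = Mul(Add(-2360642, Mul(-87, -7)), Add(-4331340, Add(44, -19965))) = Mul(Add(-2360642, 609), Add(-4331340, -19921)) = Mul(-2360033, -4351261) = 10269119551613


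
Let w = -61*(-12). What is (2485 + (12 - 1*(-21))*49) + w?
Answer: 4834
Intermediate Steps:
w = 732
(2485 + (12 - 1*(-21))*49) + w = (2485 + (12 - 1*(-21))*49) + 732 = (2485 + (12 + 21)*49) + 732 = (2485 + 33*49) + 732 = (2485 + 1617) + 732 = 4102 + 732 = 4834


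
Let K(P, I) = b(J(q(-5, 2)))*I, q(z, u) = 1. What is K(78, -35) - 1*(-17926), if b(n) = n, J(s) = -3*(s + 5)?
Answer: 18556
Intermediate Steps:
J(s) = -15 - 3*s (J(s) = -3*(5 + s) = -15 - 3*s)
K(P, I) = -18*I (K(P, I) = (-15 - 3*1)*I = (-15 - 3)*I = -18*I)
K(78, -35) - 1*(-17926) = -18*(-35) - 1*(-17926) = 630 + 17926 = 18556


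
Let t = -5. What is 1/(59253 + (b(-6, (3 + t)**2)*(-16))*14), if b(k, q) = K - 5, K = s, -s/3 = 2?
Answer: 1/61717 ≈ 1.6203e-5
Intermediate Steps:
s = -6 (s = -3*2 = -6)
K = -6
b(k, q) = -11 (b(k, q) = -6 - 5 = -11)
1/(59253 + (b(-6, (3 + t)**2)*(-16))*14) = 1/(59253 - 11*(-16)*14) = 1/(59253 + 176*14) = 1/(59253 + 2464) = 1/61717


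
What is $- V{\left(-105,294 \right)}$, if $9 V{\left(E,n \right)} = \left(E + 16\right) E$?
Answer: $- \frac{3115}{3} \approx -1038.3$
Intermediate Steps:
$V{\left(E,n \right)} = \frac{E \left(16 + E\right)}{9}$ ($V{\left(E,n \right)} = \frac{\left(E + 16\right) E}{9} = \frac{\left(16 + E\right) E}{9} = \frac{E \left(16 + E\right)}{9}$)
$- V{\left(-105,294 \right)} = - \frac{\left(-105\right) \left(16 - 105\right)}{9} = - \frac{\left(-105\right) \left(-89\right)}{9} = \left(-1\right) \frac{3115}{3} = - \frac{3115}{3}$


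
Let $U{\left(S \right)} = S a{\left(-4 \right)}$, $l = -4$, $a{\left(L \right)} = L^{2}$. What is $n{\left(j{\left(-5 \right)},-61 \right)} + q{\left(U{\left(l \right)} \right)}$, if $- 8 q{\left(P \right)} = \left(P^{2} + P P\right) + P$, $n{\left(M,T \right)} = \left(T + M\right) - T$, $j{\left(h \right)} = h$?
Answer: $-1021$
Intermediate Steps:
$n{\left(M,T \right)} = M$ ($n{\left(M,T \right)} = \left(M + T\right) - T = M$)
$U{\left(S \right)} = 16 S$ ($U{\left(S \right)} = S \left(-4\right)^{2} = S 16 = 16 S$)
$q{\left(P \right)} = - \frac{P^{2}}{4} - \frac{P}{8}$ ($q{\left(P \right)} = - \frac{\left(P^{2} + P P\right) + P}{8} = - \frac{\left(P^{2} + P^{2}\right) + P}{8} = - \frac{2 P^{2} + P}{8} = - \frac{P + 2 P^{2}}{8} = - \frac{P^{2}}{4} - \frac{P}{8}$)
$n{\left(j{\left(-5 \right)},-61 \right)} + q{\left(U{\left(l \right)} \right)} = -5 - \frac{16 \left(-4\right) \left(1 + 2 \cdot 16 \left(-4\right)\right)}{8} = -5 - - 8 \left(1 + 2 \left(-64\right)\right) = -5 - - 8 \left(1 - 128\right) = -5 - \left(-8\right) \left(-127\right) = -5 - 1016 = -1021$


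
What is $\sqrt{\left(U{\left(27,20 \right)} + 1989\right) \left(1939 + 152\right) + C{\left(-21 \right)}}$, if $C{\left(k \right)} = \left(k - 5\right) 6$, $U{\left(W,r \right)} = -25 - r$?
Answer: $2 \sqrt{1016187} \approx 2016.1$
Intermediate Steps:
$C{\left(k \right)} = -30 + 6 k$ ($C{\left(k \right)} = \left(-5 + k\right) 6 = -30 + 6 k$)
$\sqrt{\left(U{\left(27,20 \right)} + 1989\right) \left(1939 + 152\right) + C{\left(-21 \right)}} = \sqrt{\left(\left(-25 - 20\right) + 1989\right) \left(1939 + 152\right) + \left(-30 + 6 \left(-21\right)\right)} = \sqrt{\left(\left(-25 - 20\right) + 1989\right) 2091 - 156} = \sqrt{\left(-45 + 1989\right) 2091 - 156} = \sqrt{1944 \cdot 2091 - 156} = \sqrt{4064904 - 156} = \sqrt{4064748} = 2 \sqrt{1016187}$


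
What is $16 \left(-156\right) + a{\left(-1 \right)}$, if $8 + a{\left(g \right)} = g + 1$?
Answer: $-2504$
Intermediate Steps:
$a{\left(g \right)} = -7 + g$ ($a{\left(g \right)} = -8 + \left(g + 1\right) = -8 + \left(1 + g\right) = -7 + g$)
$16 \left(-156\right) + a{\left(-1 \right)} = 16 \left(-156\right) - 8 = -2496 - 8 = -2504$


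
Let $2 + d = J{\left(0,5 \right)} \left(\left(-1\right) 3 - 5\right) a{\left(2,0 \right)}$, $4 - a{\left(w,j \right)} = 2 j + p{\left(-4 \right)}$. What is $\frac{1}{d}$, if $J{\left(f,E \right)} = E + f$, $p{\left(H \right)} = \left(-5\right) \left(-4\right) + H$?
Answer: $\frac{1}{478} \approx 0.002092$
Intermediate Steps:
$p{\left(H \right)} = 20 + H$
$a{\left(w,j \right)} = -12 - 2 j$ ($a{\left(w,j \right)} = 4 - \left(2 j + \left(20 - 4\right)\right) = 4 - \left(2 j + 16\right) = 4 - \left(16 + 2 j\right) = -12 - 2 j$)
$d = 478$ ($d = -2 + \left(5 + 0\right) \left(\left(-1\right) 3 - 5\right) \left(-12 - 0\right) = -2 + 5 \left(-3 - 5\right) \left(-12 + 0\right) = -2 + 5 \left(-8\right) \left(-12\right) = -2 - -480 = -2 + 480 = 478$)
$\frac{1}{d} = \frac{1}{478}$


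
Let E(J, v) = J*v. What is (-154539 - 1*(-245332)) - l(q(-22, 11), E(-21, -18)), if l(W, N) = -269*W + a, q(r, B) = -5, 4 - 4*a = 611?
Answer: 358399/4 ≈ 89600.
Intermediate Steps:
a = -607/4 (a = 1 - 1/4*611 = 1 - 611/4 = -607/4 ≈ -151.75)
l(W, N) = -607/4 - 269*W (l(W, N) = -269*W - 607/4 = -607/4 - 269*W)
(-154539 - 1*(-245332)) - l(q(-22, 11), E(-21, -18)) = (-154539 - 1*(-245332)) - (-607/4 - 269*(-5)) = (-154539 + 245332) - (-607/4 + 1345) = 90793 - 1*4773/4 = 90793 - 4773/4 = 358399/4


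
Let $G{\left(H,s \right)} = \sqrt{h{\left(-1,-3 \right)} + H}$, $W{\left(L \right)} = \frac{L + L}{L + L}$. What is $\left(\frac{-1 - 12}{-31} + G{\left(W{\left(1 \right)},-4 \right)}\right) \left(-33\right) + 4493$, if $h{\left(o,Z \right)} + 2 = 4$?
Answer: $\frac{138854}{31} - 33 \sqrt{3} \approx 4422.0$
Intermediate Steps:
$h{\left(o,Z \right)} = 2$ ($h{\left(o,Z \right)} = -2 + 4 = 2$)
$W{\left(L \right)} = 1$ ($W{\left(L \right)} = \frac{2 L}{2 L} = 2 L \frac{1}{2 L} = 1$)
$G{\left(H,s \right)} = \sqrt{2 + H}$
$\left(\frac{-1 - 12}{-31} + G{\left(W{\left(1 \right)},-4 \right)}\right) \left(-33\right) + 4493 = \left(\frac{-1 - 12}{-31} + \sqrt{2 + 1}\right) \left(-33\right) + 4493 = \left(\left(-13\right) \left(- \frac{1}{31}\right) + \sqrt{3}\right) \left(-33\right) + 4493 = \left(\frac{13}{31} + \sqrt{3}\right) \left(-33\right) + 4493 = \left(- \frac{429}{31} - 33 \sqrt{3}\right) + 4493 = \frac{138854}{31} - 33 \sqrt{3}$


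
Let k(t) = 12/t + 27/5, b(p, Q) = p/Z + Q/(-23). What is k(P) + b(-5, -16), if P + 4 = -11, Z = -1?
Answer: 1184/115 ≈ 10.296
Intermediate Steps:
b(p, Q) = -p - Q/23 (b(p, Q) = p/(-1) + Q/(-23) = p*(-1) + Q*(-1/23) = -p - Q/23)
P = -15 (P = -4 - 11 = -15)
k(t) = 27/5 + 12/t (k(t) = 12/t + 27*(⅕) = 12/t + 27/5 = 27/5 + 12/t)
k(P) + b(-5, -16) = (27/5 + 12/(-15)) + (-1*(-5) - 1/23*(-16)) = (27/5 + 12*(-1/15)) + (5 + 16/23) = (27/5 - ⅘) + 131/23 = 23/5 + 131/23 = 1184/115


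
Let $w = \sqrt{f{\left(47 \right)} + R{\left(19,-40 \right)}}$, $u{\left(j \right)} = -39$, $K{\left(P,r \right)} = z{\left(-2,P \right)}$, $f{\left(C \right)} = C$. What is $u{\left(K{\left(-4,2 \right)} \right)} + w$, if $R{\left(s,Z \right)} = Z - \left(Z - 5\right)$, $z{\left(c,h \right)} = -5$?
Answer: $-39 + 2 \sqrt{13} \approx -31.789$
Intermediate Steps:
$K{\left(P,r \right)} = -5$
$R{\left(s,Z \right)} = 5$ ($R{\left(s,Z \right)} = Z - \left(-5 + Z\right) = 5$)
$w = 2 \sqrt{13}$ ($w = \sqrt{47 + 5} = \sqrt{52} = 2 \sqrt{13} \approx 7.2111$)
$u{\left(K{\left(-4,2 \right)} \right)} + w = -39 + 2 \sqrt{13}$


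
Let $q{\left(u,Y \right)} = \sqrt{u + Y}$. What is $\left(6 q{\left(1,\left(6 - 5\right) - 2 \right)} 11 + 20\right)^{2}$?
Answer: $400$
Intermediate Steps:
$q{\left(u,Y \right)} = \sqrt{Y + u}$
$\left(6 q{\left(1,\left(6 - 5\right) - 2 \right)} 11 + 20\right)^{2} = \left(6 \sqrt{\left(\left(6 - 5\right) - 2\right) + 1} \cdot 11 + 20\right)^{2} = \left(6 \sqrt{\left(1 - 2\right) + 1} \cdot 11 + 20\right)^{2} = \left(6 \sqrt{-1 + 1} \cdot 11 + 20\right)^{2} = \left(6 \sqrt{0} \cdot 11 + 20\right)^{2} = \left(6 \cdot 0 \cdot 11 + 20\right)^{2} = \left(0 \cdot 11 + 20\right)^{2} = \left(0 + 20\right)^{2} = 20^{2} = 400$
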